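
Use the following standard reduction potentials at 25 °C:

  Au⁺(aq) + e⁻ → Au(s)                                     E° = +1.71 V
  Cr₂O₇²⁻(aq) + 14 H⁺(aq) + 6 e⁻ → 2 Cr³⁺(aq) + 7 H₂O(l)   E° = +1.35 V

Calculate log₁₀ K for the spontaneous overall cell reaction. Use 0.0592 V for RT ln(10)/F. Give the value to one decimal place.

36.5

Cathode: Au⁺/Au; anode: Cr₂O₇²⁻/Cr³⁺. E°cell = +0.36 V, n = 6.
log K = nE°cell / 0.0592 = (6)(+0.36) / 0.0592 = 36.5.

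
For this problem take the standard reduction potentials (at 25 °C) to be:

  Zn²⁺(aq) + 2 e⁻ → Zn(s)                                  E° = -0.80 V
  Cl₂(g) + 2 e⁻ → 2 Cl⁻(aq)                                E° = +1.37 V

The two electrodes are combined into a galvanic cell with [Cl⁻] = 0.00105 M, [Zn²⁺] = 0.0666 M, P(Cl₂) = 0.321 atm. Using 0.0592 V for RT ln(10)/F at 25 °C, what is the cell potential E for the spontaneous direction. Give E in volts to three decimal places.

+2.367 V

Cl₂/Cl⁻ is the cathode (higher E°), Zn²⁺/Zn the anode: E°cell = +1.37 − (-0.80) = +2.17 V, n = 2.
Overall: Cl₂(g) + Zn(s) → 2 Cl⁻(aq) + Zn²⁺(aq)
Q = [Cl⁻]^2·[Zn²⁺] / (P(Cl₂)); log Q = -6.641.
E = E° − (0.0592/n) log Q = +2.17 − (0.0592/2)(-6.641) = +2.367 V.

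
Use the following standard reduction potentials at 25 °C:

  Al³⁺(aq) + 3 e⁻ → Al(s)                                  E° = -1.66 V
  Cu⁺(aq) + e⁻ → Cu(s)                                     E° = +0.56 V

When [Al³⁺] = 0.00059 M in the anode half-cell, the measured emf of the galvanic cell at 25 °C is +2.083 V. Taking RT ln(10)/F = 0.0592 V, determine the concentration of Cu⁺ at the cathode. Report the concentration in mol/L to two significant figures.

0.00041 M

Cu⁺/Cu is the cathode, Al³⁺/Al the anode: E°cell = +2.22 V, n = 3.
Overall reaction: 3 Cu⁺(aq) + Al(s) → 3 Cu(s) + Al³⁺(aq); Q = [Al³⁺]^1/[Cu⁺]^3.
From E = E° − (0.0592/n) log Q: log Q = (E° − E)·n/0.0592 = (+2.22 − (+2.083))·3/0.0592 = 6.9426.
So 3·log[Cu⁺] = 1·log(0.00059) − log Q = -3.2291 − (6.9426) = -10.1717; log[Cu⁺] = -10.1717 / 3 = -3.3906; [Cu⁺] = 10^(-3.3906) ≈ 0.00041 M.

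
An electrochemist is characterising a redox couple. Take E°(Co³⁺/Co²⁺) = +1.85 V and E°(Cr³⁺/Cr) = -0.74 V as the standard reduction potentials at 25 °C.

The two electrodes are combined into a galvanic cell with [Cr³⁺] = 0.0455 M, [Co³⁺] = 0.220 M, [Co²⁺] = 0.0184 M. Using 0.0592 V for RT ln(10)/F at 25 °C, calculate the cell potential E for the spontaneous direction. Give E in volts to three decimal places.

Co³⁺/Co²⁺ is the cathode (higher E°), Cr³⁺/Cr the anode: E°cell = +1.85 − (-0.74) = +2.59 V, n = 3.
Overall: 3 Co³⁺(aq) + Cr(s) → 3 Co²⁺(aq) + Cr³⁺(aq)
Q = [Co²⁺]^3·[Cr³⁺] / ([Co³⁺]^3); log Q = -4.575.
E = E° − (0.0592/n) log Q = +2.59 − (0.0592/3)(-4.575) = +2.680 V.

+2.680 V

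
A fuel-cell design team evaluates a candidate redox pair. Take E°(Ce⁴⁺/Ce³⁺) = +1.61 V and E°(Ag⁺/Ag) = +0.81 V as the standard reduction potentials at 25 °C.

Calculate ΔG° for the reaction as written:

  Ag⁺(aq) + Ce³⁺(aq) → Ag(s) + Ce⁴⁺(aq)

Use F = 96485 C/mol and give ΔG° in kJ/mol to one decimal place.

As written, Ag⁺/Ag is reduced (cathode) and Ce⁴⁺/Ce³⁺ is oxidised (anode), so E°cell = (+0.81) − (+1.61) = -0.80 V.
Balancing electrons gives n = 1.
ΔG° = −nFE° = −(1)(96485)(-0.80) = 77,188 J = +77.2 kJ/mol.

+77.2 kJ/mol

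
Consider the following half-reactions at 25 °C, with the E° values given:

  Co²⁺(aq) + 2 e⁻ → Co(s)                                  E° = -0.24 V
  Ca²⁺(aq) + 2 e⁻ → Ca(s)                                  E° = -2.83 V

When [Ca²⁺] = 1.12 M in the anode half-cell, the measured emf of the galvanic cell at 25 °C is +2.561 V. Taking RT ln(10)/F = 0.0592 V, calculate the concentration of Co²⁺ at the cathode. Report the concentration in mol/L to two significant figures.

Co²⁺/Co is the cathode, Ca²⁺/Ca the anode: E°cell = +2.59 V, n = 2.
Overall reaction: Co²⁺(aq) + Ca(s) → Co(s) + Ca²⁺(aq); Q = [Ca²⁺]^1/[Co²⁺]^1.
From E = E° − (0.0592/n) log Q: log Q = (E° − E)·n/0.0592 = (+2.59 − (+2.561))·2/0.0592 = 0.9797.
So 1·log[Co²⁺] = 1·log(1.12) − log Q = 0.0492 − (0.9797) = -0.9305; [Co²⁺] = 10^(-0.9305) ≈ 0.12 M.

0.12 M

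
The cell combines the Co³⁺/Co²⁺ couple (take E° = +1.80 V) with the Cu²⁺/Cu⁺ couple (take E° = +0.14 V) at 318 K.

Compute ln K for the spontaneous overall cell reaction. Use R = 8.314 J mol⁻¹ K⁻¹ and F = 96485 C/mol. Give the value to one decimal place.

60.6

Cathode: Co³⁺/Co²⁺; anode: Cu²⁺/Cu⁺. E°cell = (+1.80) − (+0.14) = +1.66 V, with n = 1.
ΔG° = −nFE° = −RT ln K, so ln K = nFE°/(RT) = (1)(96485)(+1.66) / ((8.314)(318)) = 60.580.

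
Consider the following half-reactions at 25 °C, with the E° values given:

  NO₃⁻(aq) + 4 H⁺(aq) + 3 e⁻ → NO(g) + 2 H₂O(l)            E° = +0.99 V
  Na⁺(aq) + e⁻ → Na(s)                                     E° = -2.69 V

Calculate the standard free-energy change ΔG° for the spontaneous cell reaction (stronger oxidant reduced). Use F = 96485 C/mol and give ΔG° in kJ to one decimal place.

-1065.2 kJ

NO₃⁻/NO (E° = +0.99 V) is the cathode; Na⁺/Na (E° = -2.69 V) is the anode, so E°cell = +3.68 V.
Balancing electrons gives n = 3 (lcm of 3 and 1).
ΔG° = −nFE° = −(3)(96485)(+3.68) = -1,065,194 J = -1065.2 kJ.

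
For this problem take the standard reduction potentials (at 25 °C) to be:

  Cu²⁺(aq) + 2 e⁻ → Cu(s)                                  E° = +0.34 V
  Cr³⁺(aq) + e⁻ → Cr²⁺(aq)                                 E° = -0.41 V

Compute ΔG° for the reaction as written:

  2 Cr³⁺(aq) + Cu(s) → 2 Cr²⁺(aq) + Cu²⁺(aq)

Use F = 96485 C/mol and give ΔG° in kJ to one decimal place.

As written, Cr³⁺/Cr²⁺ is reduced (cathode) and Cu²⁺/Cu is oxidised (anode), so E°cell = (-0.41) − (+0.34) = -0.75 V.
Balancing electrons gives n = 2.
ΔG° = −nFE° = −(2)(96485)(-0.75) = 144,728 J = +144.7 kJ.

+144.7 kJ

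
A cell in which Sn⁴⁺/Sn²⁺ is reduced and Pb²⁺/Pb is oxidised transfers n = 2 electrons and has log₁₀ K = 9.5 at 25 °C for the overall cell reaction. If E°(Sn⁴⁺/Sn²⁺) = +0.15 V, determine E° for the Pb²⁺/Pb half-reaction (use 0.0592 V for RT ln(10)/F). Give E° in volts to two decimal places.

E°cell = (0.0592/n)·log K = (0.0592/2)(9.5) = +0.281 V.
Since Sn⁴⁺/Sn²⁺ is the cathode and Pb²⁺/Pb the anode, E°cell = E°(Sn⁴⁺/Sn²⁺) − E°(Pb²⁺/Pb).
So E°(Pb²⁺/Pb) = E°(Sn⁴⁺/Sn²⁺) − E°cell = (+0.15) − (+0.281) = -0.13 V.

-0.13 V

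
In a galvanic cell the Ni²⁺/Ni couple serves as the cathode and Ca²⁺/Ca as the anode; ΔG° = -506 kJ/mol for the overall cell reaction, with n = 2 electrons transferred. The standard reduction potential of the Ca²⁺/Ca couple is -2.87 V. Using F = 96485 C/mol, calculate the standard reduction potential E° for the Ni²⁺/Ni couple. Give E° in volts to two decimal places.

E°cell = −ΔG°/(nF) = −(-506×10³)/((2)(96485)) = +2.622 V.
Since Ni²⁺/Ni is the cathode and Ca²⁺/Ca the anode, E°cell = E°(Ni²⁺/Ni) − E°(Ca²⁺/Ca).
So E°(Ni²⁺/Ni) = E°cell + E°(Ca²⁺/Ca) = +2.622 + (-2.87) = -0.25 V.

-0.25 V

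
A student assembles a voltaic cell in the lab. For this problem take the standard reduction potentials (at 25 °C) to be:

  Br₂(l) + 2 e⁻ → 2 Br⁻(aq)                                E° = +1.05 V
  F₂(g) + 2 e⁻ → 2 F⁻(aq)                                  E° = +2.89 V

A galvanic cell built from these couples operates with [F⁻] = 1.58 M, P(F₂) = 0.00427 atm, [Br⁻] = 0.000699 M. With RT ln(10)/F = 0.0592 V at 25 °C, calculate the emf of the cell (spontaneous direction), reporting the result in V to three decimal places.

+1.571 V

F₂/F⁻ is the cathode (higher E°), Br₂/Br⁻ the anode: E°cell = +2.89 − (+1.05) = +1.84 V, n = 2.
Overall: F₂(g) + 2 Br⁻(aq) → 2 F⁻(aq) + Br₂(l)
Q = [F⁻]^2 / (P(F₂)·[Br⁻]^2); log Q = 9.078.
E = E° − (0.0592/n) log Q = +1.84 − (0.0592/2)(9.078) = +1.571 V.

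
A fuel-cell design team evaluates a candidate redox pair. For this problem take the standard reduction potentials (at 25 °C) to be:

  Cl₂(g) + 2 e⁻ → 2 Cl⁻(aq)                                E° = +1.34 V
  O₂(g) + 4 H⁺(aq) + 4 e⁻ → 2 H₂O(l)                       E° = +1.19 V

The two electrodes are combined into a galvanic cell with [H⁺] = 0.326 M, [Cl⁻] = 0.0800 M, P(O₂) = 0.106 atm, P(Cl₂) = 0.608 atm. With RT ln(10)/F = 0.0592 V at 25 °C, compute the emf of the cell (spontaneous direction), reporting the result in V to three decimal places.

Cl₂/Cl⁻ is the cathode (higher E°), O₂/H₂O the anode: E°cell = +1.34 − (+1.19) = +0.15 V, n = 4.
Overall: 2 Cl₂(g) + 2 H₂O(l) → 4 Cl⁻(aq) + O₂(g) + 4 H⁺(aq)
Q = [Cl⁻]^4·P(O₂)·[H⁺]^4 / (P(Cl₂)^2); log Q = -6.877.
E = E° − (0.0592/n) log Q = +0.15 − (0.0592/4)(-6.877) = +0.252 V.

+0.252 V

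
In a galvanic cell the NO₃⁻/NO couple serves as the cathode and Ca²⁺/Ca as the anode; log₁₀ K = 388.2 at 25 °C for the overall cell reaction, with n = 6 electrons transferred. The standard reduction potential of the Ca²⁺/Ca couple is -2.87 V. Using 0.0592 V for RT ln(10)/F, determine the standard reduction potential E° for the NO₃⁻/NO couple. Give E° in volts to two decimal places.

E°cell = (0.0592/n)·log K = (0.0592/6)(388.2) = +3.830 V.
Since NO₃⁻/NO is the cathode and Ca²⁺/Ca the anode, E°cell = E°(NO₃⁻/NO) − E°(Ca²⁺/Ca).
So E°(NO₃⁻/NO) = E°cell + E°(Ca²⁺/Ca) = +3.830 + (-2.87) = +0.96 V.

+0.96 V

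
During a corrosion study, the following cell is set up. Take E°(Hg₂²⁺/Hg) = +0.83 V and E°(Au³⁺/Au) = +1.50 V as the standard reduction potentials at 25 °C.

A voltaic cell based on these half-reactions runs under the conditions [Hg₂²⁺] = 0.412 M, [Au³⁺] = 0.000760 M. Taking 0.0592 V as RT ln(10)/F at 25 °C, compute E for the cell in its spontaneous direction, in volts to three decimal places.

Au³⁺/Au is the cathode (higher E°), Hg₂²⁺/Hg the anode: E°cell = +1.50 − (+0.83) = +0.67 V, n = 6.
Overall: 2 Au³⁺(aq) + 6 Hg(l) → 2 Au(s) + 3 Hg₂²⁺(aq)
Q = [Hg₂²⁺]^3 / ([Au³⁺]^2); log Q = 5.083.
E = E° − (0.0592/n) log Q = +0.67 − (0.0592/6)(5.083) = +0.620 V.

+0.620 V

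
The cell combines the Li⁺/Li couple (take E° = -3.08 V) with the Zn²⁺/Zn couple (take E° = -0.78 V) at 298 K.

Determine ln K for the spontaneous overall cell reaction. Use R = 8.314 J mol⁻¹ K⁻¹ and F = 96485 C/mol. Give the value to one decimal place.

179.1

Cathode: Zn²⁺/Zn; anode: Li⁺/Li. E°cell = (-0.78) − (-3.08) = +2.30 V, with n = 2.
ΔG° = −nFE° = −RT ln K, so ln K = nFE°/(RT) = (2)(96485)(+2.30) / ((8.314)(298)) = 179.139.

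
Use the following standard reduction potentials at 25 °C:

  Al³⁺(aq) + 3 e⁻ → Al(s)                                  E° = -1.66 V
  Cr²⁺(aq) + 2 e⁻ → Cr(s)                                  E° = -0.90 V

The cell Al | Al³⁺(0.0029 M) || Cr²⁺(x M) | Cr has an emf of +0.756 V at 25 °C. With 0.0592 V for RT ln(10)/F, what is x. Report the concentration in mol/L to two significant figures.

Cr²⁺/Cr is the cathode, Al³⁺/Al the anode: E°cell = +0.76 V, n = 6.
Overall reaction: 3 Cr²⁺(aq) + 2 Al(s) → 3 Cr(s) + 2 Al³⁺(aq); Q = [Al³⁺]^2/[Cr²⁺]^3.
From E = E° − (0.0592/n) log Q: log Q = (E° − E)·n/0.0592 = (+0.76 − (+0.756))·6/0.0592 = 0.4054.
So 3·log[Cr²⁺] = 2·log(0.0029) − log Q = -5.0752 − (0.4054) = -5.4806; log[Cr²⁺] = -5.4806 / 3 = -1.8269; [Cr²⁺] = 10^(-1.8269) ≈ 0.015 M.

0.015 M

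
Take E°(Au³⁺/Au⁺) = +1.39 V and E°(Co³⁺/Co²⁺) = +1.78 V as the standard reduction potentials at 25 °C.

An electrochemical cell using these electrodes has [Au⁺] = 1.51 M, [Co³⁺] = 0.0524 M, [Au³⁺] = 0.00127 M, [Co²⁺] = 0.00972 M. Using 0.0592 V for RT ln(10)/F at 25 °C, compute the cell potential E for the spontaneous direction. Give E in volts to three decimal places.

Co³⁺/Co²⁺ is the cathode (higher E°), Au³⁺/Au⁺ the anode: E°cell = +1.78 − (+1.39) = +0.39 V, n = 2.
Overall: 2 Co³⁺(aq) + Au⁺(aq) → 2 Co²⁺(aq) + Au³⁺(aq)
Q = [Co²⁺]^2·[Au³⁺] / ([Co³⁺]^2·[Au⁺]); log Q = -4.539.
E = E° − (0.0592/n) log Q = +0.39 − (0.0592/2)(-4.539) = +0.524 V.

+0.524 V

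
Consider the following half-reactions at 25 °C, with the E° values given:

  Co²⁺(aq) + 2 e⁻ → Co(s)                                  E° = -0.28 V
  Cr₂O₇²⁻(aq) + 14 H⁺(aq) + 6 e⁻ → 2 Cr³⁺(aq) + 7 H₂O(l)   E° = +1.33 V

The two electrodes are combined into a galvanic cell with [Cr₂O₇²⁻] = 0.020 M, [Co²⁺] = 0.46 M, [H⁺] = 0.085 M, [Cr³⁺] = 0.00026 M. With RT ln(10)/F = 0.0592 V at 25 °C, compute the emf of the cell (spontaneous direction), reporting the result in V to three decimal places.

+1.526 V

Cr₂O₇²⁻/Cr³⁺ is the cathode (higher E°), Co²⁺/Co the anode: E°cell = +1.33 − (-0.28) = +1.61 V, n = 6.
Overall: Cr₂O₇²⁻(aq) + 14 H⁺(aq) + 3 Co(s) → 2 Cr³⁺(aq) + 7 H₂O(l) + 3 Co²⁺(aq)
Q = [Cr³⁺]^2·[Co²⁺]^3 / ([Cr₂O₇²⁻]·[H⁺]^14); log Q = 8.505.
E = E° − (0.0592/n) log Q = +1.61 − (0.0592/6)(8.505) = +1.526 V.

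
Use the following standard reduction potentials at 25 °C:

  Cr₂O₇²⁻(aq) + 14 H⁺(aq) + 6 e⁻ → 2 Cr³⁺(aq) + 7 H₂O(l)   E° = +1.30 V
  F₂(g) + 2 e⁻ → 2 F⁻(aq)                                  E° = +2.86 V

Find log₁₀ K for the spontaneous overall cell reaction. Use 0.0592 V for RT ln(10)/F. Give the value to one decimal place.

Cathode: F₂/F⁻; anode: Cr₂O₇²⁻/Cr³⁺. E°cell = +1.56 V, n = 6.
log K = nE°cell / 0.0592 = (6)(+1.56) / 0.0592 = 158.1.

158.1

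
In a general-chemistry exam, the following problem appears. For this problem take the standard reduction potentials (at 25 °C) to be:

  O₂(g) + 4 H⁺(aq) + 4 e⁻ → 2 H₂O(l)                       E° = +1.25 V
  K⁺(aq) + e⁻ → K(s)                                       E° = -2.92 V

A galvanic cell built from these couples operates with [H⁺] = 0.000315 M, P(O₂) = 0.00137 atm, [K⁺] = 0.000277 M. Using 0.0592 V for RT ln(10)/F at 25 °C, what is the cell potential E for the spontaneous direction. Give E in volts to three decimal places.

+4.131 V

O₂/H₂O is the cathode (higher E°), K⁺/K the anode: E°cell = +1.25 − (-2.92) = +4.17 V, n = 4.
Overall: O₂(g) + 4 H⁺(aq) + 4 K(s) → 2 H₂O(l) + 4 K⁺(aq)
Q = [K⁺]^4 / (P(O₂)·[H⁺]^4); log Q = 2.640.
E = E° − (0.0592/n) log Q = +4.17 − (0.0592/4)(2.640) = +4.131 V.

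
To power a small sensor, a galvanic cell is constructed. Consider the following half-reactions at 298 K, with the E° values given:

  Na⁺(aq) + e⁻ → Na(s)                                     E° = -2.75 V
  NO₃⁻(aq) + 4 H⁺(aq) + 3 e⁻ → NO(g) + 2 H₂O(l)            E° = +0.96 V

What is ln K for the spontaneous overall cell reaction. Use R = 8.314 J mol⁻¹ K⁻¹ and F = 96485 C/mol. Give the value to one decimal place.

Cathode: NO₃⁻/NO; anode: Na⁺/Na. E°cell = (+0.96) − (-2.75) = +3.71 V, with n = 3.
ΔG° = −nFE° = −RT ln K, so ln K = nFE°/(RT) = (3)(96485)(+3.71) / ((8.314)(298)) = 433.440.

433.4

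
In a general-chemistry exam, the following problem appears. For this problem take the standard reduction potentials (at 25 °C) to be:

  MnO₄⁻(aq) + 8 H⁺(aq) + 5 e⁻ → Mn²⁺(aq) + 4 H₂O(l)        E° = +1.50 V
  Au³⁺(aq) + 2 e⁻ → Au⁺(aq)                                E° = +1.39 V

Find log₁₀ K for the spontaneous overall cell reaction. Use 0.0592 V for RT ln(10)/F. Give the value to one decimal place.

Cathode: MnO₄⁻/Mn²⁺; anode: Au³⁺/Au⁺. E°cell = +0.11 V, n = 10.
log K = nE°cell / 0.0592 = (10)(+0.11) / 0.0592 = 18.6.

18.6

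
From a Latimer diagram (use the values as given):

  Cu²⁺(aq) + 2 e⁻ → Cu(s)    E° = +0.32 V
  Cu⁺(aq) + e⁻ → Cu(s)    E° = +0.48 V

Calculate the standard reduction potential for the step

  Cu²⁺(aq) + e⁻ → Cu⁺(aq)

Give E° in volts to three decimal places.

Sequential free energies add, so n₃E°₃ = n₁E°₁ + n₂E°₂.
With n₃ = 2, and the known step contributing 1×(+0.48) V, the unknown satisfies 1·E° = 2×(+0.32) − 1×(+0.48) = +0.160.
E° = +0.160 / 1 = +0.160 V.

+0.160 V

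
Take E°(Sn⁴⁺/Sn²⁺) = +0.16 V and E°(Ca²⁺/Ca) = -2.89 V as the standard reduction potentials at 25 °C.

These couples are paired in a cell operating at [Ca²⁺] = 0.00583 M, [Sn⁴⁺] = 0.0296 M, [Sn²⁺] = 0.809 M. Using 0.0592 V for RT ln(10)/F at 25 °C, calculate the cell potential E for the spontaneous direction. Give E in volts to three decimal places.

Sn⁴⁺/Sn²⁺ is the cathode (higher E°), Ca²⁺/Ca the anode: E°cell = +0.16 − (-2.89) = +3.05 V, n = 2.
Overall: Sn⁴⁺(aq) + Ca(s) → Sn²⁺(aq) + Ca²⁺(aq)
Q = [Sn²⁺]·[Ca²⁺] / ([Sn⁴⁺]); log Q = -0.798.
E = E° − (0.0592/n) log Q = +3.05 − (0.0592/2)(-0.798) = +3.074 V.

+3.074 V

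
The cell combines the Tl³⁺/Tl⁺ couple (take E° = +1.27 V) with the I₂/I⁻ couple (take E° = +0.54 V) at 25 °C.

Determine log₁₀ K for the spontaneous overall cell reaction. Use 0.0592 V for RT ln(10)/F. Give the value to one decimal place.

Cathode: Tl³⁺/Tl⁺; anode: I₂/I⁻. E°cell = +0.73 V, n = 2.
log K = nE°cell / 0.0592 = (2)(+0.73) / 0.0592 = 24.7.

24.7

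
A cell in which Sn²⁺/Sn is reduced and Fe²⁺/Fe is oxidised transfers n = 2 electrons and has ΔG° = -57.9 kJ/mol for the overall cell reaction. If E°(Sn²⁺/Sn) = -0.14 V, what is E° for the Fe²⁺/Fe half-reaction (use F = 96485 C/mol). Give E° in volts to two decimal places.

-0.44 V

E°cell = −ΔG°/(nF) = −(-57.9×10³)/((2)(96485)) = +0.300 V.
Since Sn²⁺/Sn is the cathode and Fe²⁺/Fe the anode, E°cell = E°(Sn²⁺/Sn) − E°(Fe²⁺/Fe).
So E°(Fe²⁺/Fe) = E°(Sn²⁺/Sn) − E°cell = (-0.14) − (+0.300) = -0.44 V.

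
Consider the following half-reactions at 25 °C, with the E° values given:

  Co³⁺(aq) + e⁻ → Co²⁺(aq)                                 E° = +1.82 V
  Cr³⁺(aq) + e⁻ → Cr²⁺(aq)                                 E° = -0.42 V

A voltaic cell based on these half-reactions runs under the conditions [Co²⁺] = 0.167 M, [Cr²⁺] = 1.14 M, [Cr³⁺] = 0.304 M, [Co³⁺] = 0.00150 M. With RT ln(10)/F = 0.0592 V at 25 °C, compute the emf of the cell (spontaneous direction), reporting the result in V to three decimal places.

Co³⁺/Co²⁺ is the cathode (higher E°), Cr³⁺/Cr²⁺ the anode: E°cell = +1.82 − (-0.42) = +2.24 V, n = 1.
Overall: Co³⁺(aq) + Cr²⁺(aq) → Co²⁺(aq) + Cr³⁺(aq)
Q = [Co²⁺]·[Cr³⁺] / ([Co³⁺]·[Cr²⁺]); log Q = 1.473.
E = E° − (0.0592/n) log Q = +2.24 − (0.0592/1)(1.473) = +2.153 V.

+2.153 V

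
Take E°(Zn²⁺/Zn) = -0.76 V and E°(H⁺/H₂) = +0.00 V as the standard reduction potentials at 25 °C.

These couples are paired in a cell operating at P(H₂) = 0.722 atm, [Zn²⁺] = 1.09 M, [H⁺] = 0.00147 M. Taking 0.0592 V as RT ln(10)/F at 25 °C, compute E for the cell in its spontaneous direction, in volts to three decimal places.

+0.595 V

H⁺/H₂ is the cathode (higher E°), Zn²⁺/Zn the anode: E°cell = +0.00 − (-0.76) = +0.76 V, n = 2.
Overall: 2 H⁺(aq) + Zn(s) → H₂(g) + Zn²⁺(aq)
Q = P(H₂)·[Zn²⁺] / ([H⁺]^2); log Q = 5.561.
E = E° − (0.0592/n) log Q = +0.76 − (0.0592/2)(5.561) = +0.595 V.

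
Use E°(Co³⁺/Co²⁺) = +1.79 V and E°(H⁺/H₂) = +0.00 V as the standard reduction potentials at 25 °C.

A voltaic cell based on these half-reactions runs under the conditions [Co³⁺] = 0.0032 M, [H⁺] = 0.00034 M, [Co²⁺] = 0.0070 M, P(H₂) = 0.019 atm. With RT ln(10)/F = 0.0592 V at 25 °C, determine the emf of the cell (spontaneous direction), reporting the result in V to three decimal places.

+1.924 V

Co³⁺/Co²⁺ is the cathode (higher E°), H⁺/H₂ the anode: E°cell = +1.79 − (+0.00) = +1.79 V, n = 2.
Overall: 2 Co³⁺(aq) + H₂(g) → 2 Co²⁺(aq) + 2 H⁺(aq)
Q = [Co²⁺]^2·[H⁺]^2 / ([Co³⁺]^2·P(H₂)); log Q = -4.536.
E = E° − (0.0592/n) log Q = +1.79 − (0.0592/2)(-4.536) = +1.924 V.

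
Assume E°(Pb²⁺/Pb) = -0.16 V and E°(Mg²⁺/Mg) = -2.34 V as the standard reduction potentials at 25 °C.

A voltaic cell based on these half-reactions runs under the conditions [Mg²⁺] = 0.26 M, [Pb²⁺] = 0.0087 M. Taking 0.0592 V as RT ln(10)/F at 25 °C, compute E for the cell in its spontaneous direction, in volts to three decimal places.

Pb²⁺/Pb is the cathode (higher E°), Mg²⁺/Mg the anode: E°cell = -0.16 − (-2.34) = +2.18 V, n = 2.
Overall: Pb²⁺(aq) + Mg(s) → Pb(s) + Mg²⁺(aq)
Q = [Mg²⁺] / ([Pb²⁺]); log Q = 1.475.
E = E° − (0.0592/n) log Q = +2.18 − (0.0592/2)(1.475) = +2.136 V.

+2.136 V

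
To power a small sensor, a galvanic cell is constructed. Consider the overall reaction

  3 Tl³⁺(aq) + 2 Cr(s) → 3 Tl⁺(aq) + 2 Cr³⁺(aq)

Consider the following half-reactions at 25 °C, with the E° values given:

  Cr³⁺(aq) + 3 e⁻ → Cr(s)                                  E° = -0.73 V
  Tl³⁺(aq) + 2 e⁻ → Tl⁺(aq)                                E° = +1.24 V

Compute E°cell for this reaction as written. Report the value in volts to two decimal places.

The Tl³⁺/Tl⁺ couple has the higher reduction potential, so it is the cathode; Cr³⁺/Cr is oxidised at the anode.
E°cell = E°(cathode) − E°(anode) = (+1.24) − (-0.73) = +1.97 V.

+1.97 V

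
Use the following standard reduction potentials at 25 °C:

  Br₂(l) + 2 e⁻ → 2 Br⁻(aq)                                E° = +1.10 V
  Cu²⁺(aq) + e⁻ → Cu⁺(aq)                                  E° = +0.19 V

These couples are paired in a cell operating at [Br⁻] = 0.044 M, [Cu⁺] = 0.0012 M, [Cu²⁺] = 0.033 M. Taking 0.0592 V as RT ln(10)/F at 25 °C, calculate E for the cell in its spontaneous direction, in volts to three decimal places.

+0.905 V

Br₂/Br⁻ is the cathode (higher E°), Cu²⁺/Cu⁺ the anode: E°cell = +1.10 − (+0.19) = +0.91 V, n = 2.
Overall: Br₂(l) + 2 Cu⁺(aq) → 2 Br⁻(aq) + 2 Cu²⁺(aq)
Q = [Br⁻]^2·[Cu²⁺]^2 / ([Cu⁺]^2); log Q = 0.166.
E = E° − (0.0592/n) log Q = +0.91 − (0.0592/2)(0.166) = +0.905 V.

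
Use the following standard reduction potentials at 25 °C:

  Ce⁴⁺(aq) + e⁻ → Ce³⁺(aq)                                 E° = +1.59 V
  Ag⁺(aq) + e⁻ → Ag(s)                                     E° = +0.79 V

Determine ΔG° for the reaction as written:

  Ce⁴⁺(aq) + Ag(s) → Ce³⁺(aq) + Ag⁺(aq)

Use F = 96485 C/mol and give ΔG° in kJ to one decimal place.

As written, Ce⁴⁺/Ce³⁺ is reduced (cathode) and Ag⁺/Ag is oxidised (anode), so E°cell = (+1.59) − (+0.79) = +0.80 V.
Balancing electrons gives n = 1.
ΔG° = −nFE° = −(1)(96485)(+0.80) = -77,188 J = -77.2 kJ.

-77.2 kJ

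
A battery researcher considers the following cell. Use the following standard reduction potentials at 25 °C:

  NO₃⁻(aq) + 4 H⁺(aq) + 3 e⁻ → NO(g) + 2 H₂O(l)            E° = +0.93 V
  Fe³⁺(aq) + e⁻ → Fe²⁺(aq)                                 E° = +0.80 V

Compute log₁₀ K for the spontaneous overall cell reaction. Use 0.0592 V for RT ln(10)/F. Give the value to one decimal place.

6.6

Cathode: NO₃⁻/NO; anode: Fe³⁺/Fe²⁺. E°cell = +0.13 V, n = 3.
log K = nE°cell / 0.0592 = (3)(+0.13) / 0.0592 = 6.6.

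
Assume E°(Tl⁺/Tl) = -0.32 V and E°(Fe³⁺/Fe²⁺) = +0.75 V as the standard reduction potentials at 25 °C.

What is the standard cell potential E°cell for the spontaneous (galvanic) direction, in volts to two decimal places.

The Fe³⁺/Fe²⁺ couple has the higher reduction potential, so it is the cathode; Tl⁺/Tl is oxidised at the anode.
E°cell = E°(cathode) − E°(anode) = (+0.75) − (-0.32) = +1.07 V.
Since E°cell > 0, the reaction is spontaneous under standard conditions.

+1.07 V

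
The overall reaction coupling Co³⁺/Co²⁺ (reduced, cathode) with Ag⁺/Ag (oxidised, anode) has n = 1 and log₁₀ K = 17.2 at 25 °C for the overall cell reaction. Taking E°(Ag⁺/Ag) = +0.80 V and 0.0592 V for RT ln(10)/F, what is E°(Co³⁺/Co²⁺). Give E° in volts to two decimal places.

+1.82 V

E°cell = (0.0592/n)·log K = (0.0592/1)(17.2) = +1.018 V.
Since Co³⁺/Co²⁺ is the cathode and Ag⁺/Ag the anode, E°cell = E°(Co³⁺/Co²⁺) − E°(Ag⁺/Ag).
So E°(Co³⁺/Co²⁺) = E°cell + E°(Ag⁺/Ag) = +1.018 + (+0.80) = +1.82 V.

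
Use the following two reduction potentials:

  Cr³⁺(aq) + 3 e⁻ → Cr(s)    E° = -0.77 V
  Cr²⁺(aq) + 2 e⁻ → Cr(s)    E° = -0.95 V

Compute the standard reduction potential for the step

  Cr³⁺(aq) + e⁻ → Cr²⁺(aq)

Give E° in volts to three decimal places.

-0.410 V

Sequential free energies add, so n₃E°₃ = n₁E°₁ + n₂E°₂.
With n₃ = 3, and the known step contributing 2×(-0.95) V, the unknown satisfies 1·E° = 3×(-0.77) − 2×(-0.95) = -0.410.
E° = -0.410 / 1 = -0.410 V.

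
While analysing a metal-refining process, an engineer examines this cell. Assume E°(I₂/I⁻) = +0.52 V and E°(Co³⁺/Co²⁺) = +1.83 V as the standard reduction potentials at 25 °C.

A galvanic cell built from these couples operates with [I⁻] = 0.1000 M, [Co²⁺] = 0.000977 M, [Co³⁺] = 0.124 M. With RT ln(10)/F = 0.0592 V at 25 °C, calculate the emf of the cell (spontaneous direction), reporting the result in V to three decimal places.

+1.375 V

Co³⁺/Co²⁺ is the cathode (higher E°), I₂/I⁻ the anode: E°cell = +1.83 − (+0.52) = +1.31 V, n = 2.
Overall: 2 Co³⁺(aq) + 2 I⁻(aq) → 2 Co²⁺(aq) + I₂(s)
Q = [Co²⁺]^2 / ([Co³⁺]^2·[I⁻]^2); log Q = -2.207.
E = E° − (0.0592/n) log Q = +1.31 − (0.0592/2)(-2.207) = +1.375 V.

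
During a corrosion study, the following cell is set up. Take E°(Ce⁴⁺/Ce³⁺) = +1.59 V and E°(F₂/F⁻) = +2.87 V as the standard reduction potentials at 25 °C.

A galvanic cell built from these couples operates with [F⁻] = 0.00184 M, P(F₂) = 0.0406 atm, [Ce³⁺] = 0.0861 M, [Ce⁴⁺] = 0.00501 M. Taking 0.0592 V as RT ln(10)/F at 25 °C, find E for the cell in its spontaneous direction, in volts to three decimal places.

F₂/F⁻ is the cathode (higher E°), Ce⁴⁺/Ce³⁺ the anode: E°cell = +2.87 − (+1.59) = +1.28 V, n = 2.
Overall: F₂(g) + 2 Ce³⁺(aq) → 2 F⁻(aq) + 2 Ce⁴⁺(aq)
Q = [F⁻]^2·[Ce⁴⁺]^2 / (P(F₂)·[Ce³⁺]^2); log Q = -6.549.
E = E° − (0.0592/n) log Q = +1.28 − (0.0592/2)(-6.549) = +1.474 V.

+1.474 V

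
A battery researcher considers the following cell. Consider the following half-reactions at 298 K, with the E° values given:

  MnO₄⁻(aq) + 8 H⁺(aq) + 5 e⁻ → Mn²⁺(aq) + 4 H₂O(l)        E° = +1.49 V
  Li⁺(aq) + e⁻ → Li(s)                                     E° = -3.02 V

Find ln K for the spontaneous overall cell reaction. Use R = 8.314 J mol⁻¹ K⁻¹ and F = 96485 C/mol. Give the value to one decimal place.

878.2

Cathode: MnO₄⁻/Mn²⁺; anode: Li⁺/Li. E°cell = (+1.49) − (-3.02) = +4.51 V, with n = 5.
ΔG° = −nFE° = −RT ln K, so ln K = nFE°/(RT) = (5)(96485)(+4.51) / ((8.314)(298)) = 878.173.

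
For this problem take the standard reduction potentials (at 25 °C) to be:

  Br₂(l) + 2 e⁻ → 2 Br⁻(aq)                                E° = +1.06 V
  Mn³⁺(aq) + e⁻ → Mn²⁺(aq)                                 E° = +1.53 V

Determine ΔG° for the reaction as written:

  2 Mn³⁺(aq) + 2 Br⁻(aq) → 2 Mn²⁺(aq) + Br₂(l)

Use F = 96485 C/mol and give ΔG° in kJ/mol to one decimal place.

-90.7 kJ/mol

As written, Mn³⁺/Mn²⁺ is reduced (cathode) and Br₂/Br⁻ is oxidised (anode), so E°cell = (+1.53) − (+1.06) = +0.47 V.
Balancing electrons gives n = 2.
ΔG° = −nFE° = −(2)(96485)(+0.47) = -90,696 J = -90.7 kJ/mol.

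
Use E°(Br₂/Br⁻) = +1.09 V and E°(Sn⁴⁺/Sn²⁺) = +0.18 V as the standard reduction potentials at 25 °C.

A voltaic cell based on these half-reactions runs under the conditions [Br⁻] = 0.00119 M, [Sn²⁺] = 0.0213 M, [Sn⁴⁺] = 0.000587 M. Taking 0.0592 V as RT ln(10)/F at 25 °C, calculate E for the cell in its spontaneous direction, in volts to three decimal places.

Br₂/Br⁻ is the cathode (higher E°), Sn⁴⁺/Sn²⁺ the anode: E°cell = +1.09 − (+0.18) = +0.91 V, n = 2.
Overall: Br₂(l) + Sn²⁺(aq) → 2 Br⁻(aq) + Sn⁴⁺(aq)
Q = [Br⁻]^2·[Sn⁴⁺] / ([Sn²⁺]); log Q = -7.409.
E = E° − (0.0592/n) log Q = +0.91 − (0.0592/2)(-7.409) = +1.129 V.

+1.129 V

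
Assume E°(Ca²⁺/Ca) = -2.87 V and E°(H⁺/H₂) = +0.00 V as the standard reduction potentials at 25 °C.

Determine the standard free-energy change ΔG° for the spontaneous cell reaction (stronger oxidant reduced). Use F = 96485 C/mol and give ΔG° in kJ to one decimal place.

H⁺/H₂ (E° = +0.00 V) is the cathode; Ca²⁺/Ca (E° = -2.87 V) is the anode, so E°cell = +2.87 V.
Balancing electrons gives n = 2 (lcm of 2 and 2).
ΔG° = −nFE° = −(2)(96485)(+2.87) = -553,824 J = -553.8 kJ.

-553.8 kJ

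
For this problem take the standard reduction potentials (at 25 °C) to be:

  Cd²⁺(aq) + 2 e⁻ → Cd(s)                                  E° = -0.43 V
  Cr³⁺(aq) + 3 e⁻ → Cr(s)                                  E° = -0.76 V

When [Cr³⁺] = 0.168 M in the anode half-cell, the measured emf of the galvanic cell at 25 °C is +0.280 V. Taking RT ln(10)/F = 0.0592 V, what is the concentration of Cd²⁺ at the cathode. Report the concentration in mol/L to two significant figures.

Cd²⁺/Cd is the cathode, Cr³⁺/Cr the anode: E°cell = +0.33 V, n = 6.
Overall reaction: 3 Cd²⁺(aq) + 2 Cr(s) → 3 Cd(s) + 2 Cr³⁺(aq); Q = [Cr³⁺]^2/[Cd²⁺]^3.
From E = E° − (0.0592/n) log Q: log Q = (E° − E)·n/0.0592 = (+0.33 − (+0.280))·6/0.0592 = 5.0676.
So 3·log[Cd²⁺] = 2·log(0.168) − log Q = -1.5494 − (5.0676) = -6.6170; log[Cd²⁺] = -6.6170 / 3 = -2.2057; [Cd²⁺] = 10^(-2.2057) ≈ 0.0062 M.

0.0062 M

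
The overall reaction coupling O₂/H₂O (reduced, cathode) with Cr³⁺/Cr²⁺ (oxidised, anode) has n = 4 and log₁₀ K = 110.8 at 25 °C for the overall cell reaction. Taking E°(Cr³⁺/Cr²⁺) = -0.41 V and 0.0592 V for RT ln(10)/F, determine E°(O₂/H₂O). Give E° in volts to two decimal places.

+1.23 V

E°cell = (0.0592/n)·log K = (0.0592/4)(110.8) = +1.640 V.
Since O₂/H₂O is the cathode and Cr³⁺/Cr²⁺ the anode, E°cell = E°(O₂/H₂O) − E°(Cr³⁺/Cr²⁺).
So E°(O₂/H₂O) = E°cell + E°(Cr³⁺/Cr²⁺) = +1.640 + (-0.41) = +1.23 V.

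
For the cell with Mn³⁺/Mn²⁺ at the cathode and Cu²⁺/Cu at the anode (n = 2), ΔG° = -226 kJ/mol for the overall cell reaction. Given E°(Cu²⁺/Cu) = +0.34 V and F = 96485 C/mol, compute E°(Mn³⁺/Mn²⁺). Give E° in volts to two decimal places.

E°cell = −ΔG°/(nF) = −(-226×10³)/((2)(96485)) = +1.171 V.
Since Mn³⁺/Mn²⁺ is the cathode and Cu²⁺/Cu the anode, E°cell = E°(Mn³⁺/Mn²⁺) − E°(Cu²⁺/Cu).
So E°(Mn³⁺/Mn²⁺) = E°cell + E°(Cu²⁺/Cu) = +1.171 + (+0.34) = +1.51 V.

+1.51 V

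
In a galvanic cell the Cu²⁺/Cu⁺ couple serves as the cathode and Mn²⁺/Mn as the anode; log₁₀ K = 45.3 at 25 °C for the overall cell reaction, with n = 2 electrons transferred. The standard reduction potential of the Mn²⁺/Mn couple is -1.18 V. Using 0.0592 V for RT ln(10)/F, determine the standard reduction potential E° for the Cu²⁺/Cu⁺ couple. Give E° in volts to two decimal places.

E°cell = (0.0592/n)·log K = (0.0592/2)(45.3) = +1.341 V.
Since Cu²⁺/Cu⁺ is the cathode and Mn²⁺/Mn the anode, E°cell = E°(Cu²⁺/Cu⁺) − E°(Mn²⁺/Mn).
So E°(Cu²⁺/Cu⁺) = E°cell + E°(Mn²⁺/Mn) = +1.341 + (-1.18) = +0.16 V.

+0.16 V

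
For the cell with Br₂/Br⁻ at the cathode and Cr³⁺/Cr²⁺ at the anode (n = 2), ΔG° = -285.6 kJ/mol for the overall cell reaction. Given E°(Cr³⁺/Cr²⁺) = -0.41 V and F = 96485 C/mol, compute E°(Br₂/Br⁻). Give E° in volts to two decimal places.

E°cell = −ΔG°/(nF) = −(-285.6×10³)/((2)(96485)) = +1.480 V.
Since Br₂/Br⁻ is the cathode and Cr³⁺/Cr²⁺ the anode, E°cell = E°(Br₂/Br⁻) − E°(Cr³⁺/Cr²⁺).
So E°(Br₂/Br⁻) = E°cell + E°(Cr³⁺/Cr²⁺) = +1.480 + (-0.41) = +1.07 V.

+1.07 V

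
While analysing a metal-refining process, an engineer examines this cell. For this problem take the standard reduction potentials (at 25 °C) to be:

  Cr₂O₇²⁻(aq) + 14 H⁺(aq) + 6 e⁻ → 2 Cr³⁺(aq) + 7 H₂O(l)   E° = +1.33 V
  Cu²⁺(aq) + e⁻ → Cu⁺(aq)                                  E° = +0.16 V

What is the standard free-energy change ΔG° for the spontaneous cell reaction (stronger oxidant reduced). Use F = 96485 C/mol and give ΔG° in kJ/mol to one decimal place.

-677.3 kJ/mol

Cr₂O₇²⁻/Cr³⁺ (E° = +1.33 V) is the cathode; Cu²⁺/Cu⁺ (E° = +0.16 V) is the anode, so E°cell = +1.17 V.
Balancing electrons gives n = 6 (lcm of 6 and 1).
ΔG° = −nFE° = −(6)(96485)(+1.17) = -677,325 J = -677.3 kJ/mol.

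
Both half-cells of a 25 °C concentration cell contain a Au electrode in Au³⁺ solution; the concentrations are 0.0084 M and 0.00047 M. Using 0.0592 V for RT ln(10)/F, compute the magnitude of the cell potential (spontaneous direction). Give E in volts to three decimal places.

+0.025 V

For a concentration cell E°cell = 0. The 0.0084 M side is the cathode (reduction is favoured where [Au³⁺] is higher).
With n = 3, E = −(0.0592/3) log([Au³⁺]ₐₙ/[Au³⁺]꜀ₐₜ) = −(0.0592/3) log(0.00047/0.0084) = −(0.0592/3)(-1.252) = +0.025 V.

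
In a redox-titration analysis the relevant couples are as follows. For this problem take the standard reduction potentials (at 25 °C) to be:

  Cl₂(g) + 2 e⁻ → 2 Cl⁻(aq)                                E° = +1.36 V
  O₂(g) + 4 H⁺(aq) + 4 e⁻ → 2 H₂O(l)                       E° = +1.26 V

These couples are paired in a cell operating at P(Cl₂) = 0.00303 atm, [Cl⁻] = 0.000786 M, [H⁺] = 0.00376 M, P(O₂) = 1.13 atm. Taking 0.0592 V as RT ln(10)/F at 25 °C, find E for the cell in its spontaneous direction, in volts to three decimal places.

Cl₂/Cl⁻ is the cathode (higher E°), O₂/H₂O the anode: E°cell = +1.36 − (+1.26) = +0.10 V, n = 4.
Overall: 2 Cl₂(g) + 2 H₂O(l) → 4 Cl⁻(aq) + O₂(g) + 4 H⁺(aq)
Q = [Cl⁻]^4·P(O₂)·[H⁺]^4 / (P(Cl₂)^2); log Q = -17.027.
E = E° − (0.0592/n) log Q = +0.10 − (0.0592/4)(-17.027) = +0.352 V.

+0.352 V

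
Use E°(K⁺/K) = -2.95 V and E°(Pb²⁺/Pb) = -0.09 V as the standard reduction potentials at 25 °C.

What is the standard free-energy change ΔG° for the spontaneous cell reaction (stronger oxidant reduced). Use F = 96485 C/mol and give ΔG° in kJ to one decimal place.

-551.9 kJ

Pb²⁺/Pb (E° = -0.09 V) is the cathode; K⁺/K (E° = -2.95 V) is the anode, so E°cell = +2.86 V.
Balancing electrons gives n = 2 (lcm of 2 and 1).
ΔG° = −nFE° = −(2)(96485)(+2.86) = -551,894 J = -551.9 kJ.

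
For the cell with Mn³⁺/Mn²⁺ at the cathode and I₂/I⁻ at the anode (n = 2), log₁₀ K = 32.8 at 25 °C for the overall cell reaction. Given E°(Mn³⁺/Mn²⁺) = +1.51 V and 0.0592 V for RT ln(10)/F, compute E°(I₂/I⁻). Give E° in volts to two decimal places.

E°cell = (0.0592/n)·log K = (0.0592/2)(32.8) = +0.971 V.
Since Mn³⁺/Mn²⁺ is the cathode and I₂/I⁻ the anode, E°cell = E°(Mn³⁺/Mn²⁺) − E°(I₂/I⁻).
So E°(I₂/I⁻) = E°(Mn³⁺/Mn²⁺) − E°cell = (+1.51) − (+0.971) = +0.54 V.

+0.54 V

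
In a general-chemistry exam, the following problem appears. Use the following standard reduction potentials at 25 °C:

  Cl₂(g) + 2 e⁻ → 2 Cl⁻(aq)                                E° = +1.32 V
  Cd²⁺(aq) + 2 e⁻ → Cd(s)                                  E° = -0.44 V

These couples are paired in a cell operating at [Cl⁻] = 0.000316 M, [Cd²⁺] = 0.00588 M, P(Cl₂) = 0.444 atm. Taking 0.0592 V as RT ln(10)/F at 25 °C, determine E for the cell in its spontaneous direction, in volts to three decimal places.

Cl₂/Cl⁻ is the cathode (higher E°), Cd²⁺/Cd the anode: E°cell = +1.32 − (-0.44) = +1.76 V, n = 2.
Overall: Cl₂(g) + Cd(s) → 2 Cl⁻(aq) + Cd²⁺(aq)
Q = [Cl⁻]^2·[Cd²⁺] / (P(Cl₂)); log Q = -8.879.
E = E° − (0.0592/n) log Q = +1.76 − (0.0592/2)(-8.879) = +2.023 V.

+2.023 V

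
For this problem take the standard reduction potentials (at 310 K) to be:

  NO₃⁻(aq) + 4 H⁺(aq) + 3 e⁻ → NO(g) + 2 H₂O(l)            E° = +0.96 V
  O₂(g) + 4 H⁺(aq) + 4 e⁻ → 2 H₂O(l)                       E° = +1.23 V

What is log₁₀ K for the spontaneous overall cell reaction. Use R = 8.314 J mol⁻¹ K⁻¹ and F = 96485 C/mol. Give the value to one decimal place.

52.7

Cathode: O₂/H₂O; anode: NO₃⁻/NO. E°cell = (+1.23) − (+0.96) = +0.27 V, with n = 12.
ΔG° = −nFE° = −RT ln K, so ln K = nFE°/(RT) = (12)(96485)(+0.27) / ((8.314)(310)) = 121.292.
log₁₀ K = 121.292 / ln 10 = 52.7.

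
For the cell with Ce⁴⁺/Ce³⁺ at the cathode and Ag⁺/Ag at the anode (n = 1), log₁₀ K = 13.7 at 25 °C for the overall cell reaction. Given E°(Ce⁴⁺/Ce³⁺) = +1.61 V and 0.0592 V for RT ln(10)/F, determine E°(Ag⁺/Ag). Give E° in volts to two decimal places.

E°cell = (0.0592/n)·log K = (0.0592/1)(13.7) = +0.811 V.
Since Ce⁴⁺/Ce³⁺ is the cathode and Ag⁺/Ag the anode, E°cell = E°(Ce⁴⁺/Ce³⁺) − E°(Ag⁺/Ag).
So E°(Ag⁺/Ag) = E°(Ce⁴⁺/Ce³⁺) − E°cell = (+1.61) − (+0.811) = +0.80 V.

+0.80 V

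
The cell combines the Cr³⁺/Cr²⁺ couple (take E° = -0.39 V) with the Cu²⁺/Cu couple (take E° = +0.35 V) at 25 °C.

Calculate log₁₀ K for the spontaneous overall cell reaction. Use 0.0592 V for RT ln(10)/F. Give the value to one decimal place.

25.0

Cathode: Cu²⁺/Cu; anode: Cr³⁺/Cr²⁺. E°cell = +0.74 V, n = 2.
log K = nE°cell / 0.0592 = (2)(+0.74) / 0.0592 = 25.0.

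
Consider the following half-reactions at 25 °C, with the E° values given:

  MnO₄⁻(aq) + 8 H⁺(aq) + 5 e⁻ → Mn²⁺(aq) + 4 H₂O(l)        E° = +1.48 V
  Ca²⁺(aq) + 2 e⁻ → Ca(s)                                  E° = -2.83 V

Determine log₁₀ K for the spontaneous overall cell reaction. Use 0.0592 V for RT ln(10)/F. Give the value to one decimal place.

728.0

Cathode: MnO₄⁻/Mn²⁺; anode: Ca²⁺/Ca. E°cell = +4.31 V, n = 10.
log K = nE°cell / 0.0592 = (10)(+4.31) / 0.0592 = 728.0.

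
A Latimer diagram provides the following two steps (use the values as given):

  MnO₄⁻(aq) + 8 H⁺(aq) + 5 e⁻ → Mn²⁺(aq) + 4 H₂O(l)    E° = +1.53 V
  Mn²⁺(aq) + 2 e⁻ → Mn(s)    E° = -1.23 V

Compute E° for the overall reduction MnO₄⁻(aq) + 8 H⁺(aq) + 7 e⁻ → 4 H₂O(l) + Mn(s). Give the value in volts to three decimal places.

+0.741 V

Adding the free-energy changes (−nFE°) of the two steps gives −n₃FE°₃ = −n₁FE°₁ − n₂FE°₂.
E°₃ = (5×+1.53 + 2×-1.23) / 7 = (+5.190) / 7 = +0.741 V.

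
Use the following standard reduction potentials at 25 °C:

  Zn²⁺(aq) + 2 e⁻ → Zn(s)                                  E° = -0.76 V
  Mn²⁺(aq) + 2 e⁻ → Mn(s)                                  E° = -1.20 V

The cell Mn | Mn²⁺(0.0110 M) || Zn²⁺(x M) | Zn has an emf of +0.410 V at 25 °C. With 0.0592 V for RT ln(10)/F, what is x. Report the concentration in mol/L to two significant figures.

Zn²⁺/Zn is the cathode, Mn²⁺/Mn the anode: E°cell = +0.44 V, n = 2.
Overall reaction: Zn²⁺(aq) + Mn(s) → Zn(s) + Mn²⁺(aq); Q = [Mn²⁺]^1/[Zn²⁺]^1.
From E = E° − (0.0592/n) log Q: log Q = (E° − E)·n/0.0592 = (+0.44 − (+0.410))·2/0.0592 = 1.0135.
So 1·log[Zn²⁺] = 1·log(0.011) − log Q = -1.9586 − (1.0135) = -2.9721; [Zn²⁺] = 10^(-2.9721) ≈ 0.0011 M.

0.0011 M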